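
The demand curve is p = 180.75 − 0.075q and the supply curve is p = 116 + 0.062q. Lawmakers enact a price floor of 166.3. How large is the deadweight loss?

5368.91

Competitive equilibrium: 180.75 − 0.075q = 116 + 0.062q → q* = 472.6277, p* = 145.3029.
At the floor p = 166.3, quantity demanded = (180.75 − 166.3)/0.075 = 192.6667.
Sellers' marginal cost at q' = 192.6667: 116 + 0.062·192.6667 = 127.9453.
Δq = 472.6277 − 192.6667 = 279.961; wedge = 166.3 − 127.9453 = 38.3547.
Deadweight loss = ½ × 279.961 × 38.3547 = 5368.91.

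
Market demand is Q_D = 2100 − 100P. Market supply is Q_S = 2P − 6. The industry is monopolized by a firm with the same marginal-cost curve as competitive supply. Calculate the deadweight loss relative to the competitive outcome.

In inverse form: demand P = 21 − 0.01Q, supply P = 3 + 0.5Q.
Competitive equilibrium: 21 − 0.01Q = 3 + 0.5Q → Q* = 35.2941, P* = 20.6471.
Marginal revenue: MR = 21 − 0.02Q. Set MR = MC: 21 − 0.02Q = 3 + 0.5Q → Q_m = 34.6154.
Price P_m = 21 − 0.01·34.6154 = 20.6538; MC(Q_m) = 3 + 0.5·34.6154 = 20.3077.
Competitive Q* = 35.2941, so ΔQ = 0.6787; wedge = 20.6538 − 20.3077 = 0.3461.
Deadweight loss = ½ × 0.6787 × 0.3461 = 0.12.

0.12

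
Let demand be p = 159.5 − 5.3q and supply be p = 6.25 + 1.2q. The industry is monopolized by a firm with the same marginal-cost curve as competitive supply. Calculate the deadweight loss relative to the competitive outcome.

364.46

Competitive equilibrium: 159.5 − 5.3q = 6.25 + 1.2q → q* = 23.57692, p* = 34.54231.
Marginal revenue: MR = 159.5 − 10.6q. Set MR = MC: 159.5 − 10.6q = 6.25 + 1.2q → q_m = 12.98729.
Price p_m = 159.5 − 5.3·12.98729 = 90.66736; MC(q_m) = 6.25 + 1.2·12.98729 = 21.83475.
Competitive q* = 23.57692, so Δq = 10.58963; wedge = 90.66736 − 21.83475 = 68.83261.
DWL = ½ × 10.58963 × 68.83261 = 364.46.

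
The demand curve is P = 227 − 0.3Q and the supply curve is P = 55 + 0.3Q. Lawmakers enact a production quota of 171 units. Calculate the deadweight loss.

Competitive equilibrium: 227 − 0.3Q = 55 + 0.3Q → Q* = 286.6667, P* = 141.
At Q = 171: demand price = 227 − 0.3·171 = 175.7; supply price = 55 + 0.3·171 = 106.3.
ΔQ = 286.6667 − 171 = 115.6667; wedge = 175.7 − 106.3 = 69.4.
Deadweight loss = ½ × 115.6667 × 69.4 = 4013.63.

4013.63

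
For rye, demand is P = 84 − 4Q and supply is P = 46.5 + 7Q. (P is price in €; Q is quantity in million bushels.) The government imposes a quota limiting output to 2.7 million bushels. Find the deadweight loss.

€2.77 million

Competitive equilibrium: 84 − 4Q = 46.5 + 7Q → Q* = 3.4091, P* = 70.3636.
At Q = 2.7: demand price = 84 − 4·2.7 = 73.2; supply price = 46.5 + 7·2.7 = 65.4.
ΔQ = 3.4091 − 2.7 = 0.7091; wedge = 73.2 − 65.4 = 7.8.
Deadweight loss = ½ × 0.7091 × 7.8 = €2.77 million.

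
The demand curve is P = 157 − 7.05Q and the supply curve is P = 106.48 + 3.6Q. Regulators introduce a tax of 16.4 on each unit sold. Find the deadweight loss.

Competitive equilibrium: 157 − 7.05Q = 106.48 + 3.6Q → Q* = 4.7437, P* = 123.5572.
With the tax, the buyer price exceeds the seller price by 16.4: (157 − 7.05Q) − (106.48 + 3.6Q) = 16.4 → Q' = 3.2038.
ΔQ = 4.7437 − 3.2038 = 1.5399; the wedge equals the tax, 16.4.
Deadweight loss = ½ × 1.5399 × 16.4 = 12.63.

12.63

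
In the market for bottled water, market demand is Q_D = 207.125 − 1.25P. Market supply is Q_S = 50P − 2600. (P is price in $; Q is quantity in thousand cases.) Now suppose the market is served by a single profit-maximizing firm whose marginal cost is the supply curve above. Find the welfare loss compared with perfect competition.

In inverse form: demand P = 165.7 − 0.8Q, supply P = 52 + 0.02Q.
Competitive equilibrium: 165.7 − 0.8Q = 52 + 0.02Q → Q* = 138.65854, P* = 54.77317.
Marginal revenue: MR = 165.7 − 1.6Q. Set MR = MC: 165.7 − 1.6Q = 52 + 0.02Q → Q_m = 70.18519.
Price P_m = 165.7 − 0.8·70.18519 = 109.55185; MC(Q_m) = 52 + 0.02·70.18519 = 53.4037.
Competitive Q* = 138.65854, so ΔQ = 68.47335; wedge = 109.55185 − 53.4037 = 56.14815.
Deadweight loss = ½ × 68.47335 × 56.14815 = $1922.33 thousand.

$1922.33 thousand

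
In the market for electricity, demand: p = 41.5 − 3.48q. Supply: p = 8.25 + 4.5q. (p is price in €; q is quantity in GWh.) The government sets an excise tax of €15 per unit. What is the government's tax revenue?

Competitive equilibrium: 41.5 − 3.48q = 8.25 + 4.5q → q* = 4.16667, p* = 27.
With the tax, the buyer price exceeds the seller price by 15: (41.5 − 3.48q) − (8.25 + 4.5q) = 15 → q' = 2.28697.
Tax revenue = 15 × 2.28697 = €34.30.

€34.30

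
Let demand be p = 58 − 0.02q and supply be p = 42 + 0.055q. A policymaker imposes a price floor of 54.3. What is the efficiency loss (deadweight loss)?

Competitive equilibrium: 58 − 0.02q = 42 + 0.055q → q* = 213.3333, p* = 53.7333.
At the floor p = 54.3, quantity demanded = (58 − 54.3)/0.02 = 185.
Sellers' marginal cost at q' = 185: 42 + 0.055·185 = 52.175.
Δq = 213.3333 − 185 = 28.3333; wedge = 54.3 − 52.175 = 2.125.
Welfare loss = ½ × 28.3333 × 2.125 = 30.10.

30.10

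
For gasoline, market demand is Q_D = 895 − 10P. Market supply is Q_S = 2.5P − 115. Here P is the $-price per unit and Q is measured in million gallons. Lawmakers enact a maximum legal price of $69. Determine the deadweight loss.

$217.56 million

In inverse form: demand P = 89.5 − 0.1Q, supply P = 46 + 0.4Q.
Competitive equilibrium: 89.5 − 0.1Q = 46 + 0.4Q → Q* = 87, P* = 80.8.
At the ceiling P = 69, quantity supplied = (69 − 46)/0.4 = 57.5.
Willingness to pay at Q' = 57.5: 89.5 − 0.1·57.5 = 83.75.
ΔQ = 87 − 57.5 = 29.5; wedge = 83.75 − 69 = 14.75.
Deadweight loss = ½ × 29.5 × 14.75 = $217.56 million.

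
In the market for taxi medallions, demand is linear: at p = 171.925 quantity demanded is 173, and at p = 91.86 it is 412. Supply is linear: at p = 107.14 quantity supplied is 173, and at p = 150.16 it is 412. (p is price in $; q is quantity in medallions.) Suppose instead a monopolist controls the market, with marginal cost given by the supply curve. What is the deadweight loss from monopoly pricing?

$3570.91

Demand slope = (91.86 − 171.925)/(412 − 173) = −0.335, so p = 229.88 − 0.335q.
Supply slope = (150.16 − 107.14)/(412 − 173) = 0.18, so p = 76 + 0.18q.
Competitive equilibrium: 229.88 − 0.335q = 76 + 0.18q → q* = 298.7961, p* = 129.7833.
Marginal revenue: MR = 229.88 − 0.67q. Set MR = MC: 229.88 − 0.67q = 76 + 0.18q → q_m = 181.0353.
Price p_m = 229.88 − 0.335·181.0353 = 169.2332; MC(q_m) = 76 + 0.18·181.0353 = 108.5864.
Competitive q* = 298.7961, so Δq = 117.7608; wedge = 169.2332 − 108.5864 = 60.6468.
DWL = ½ × 117.7608 × 60.6468 = $3570.91.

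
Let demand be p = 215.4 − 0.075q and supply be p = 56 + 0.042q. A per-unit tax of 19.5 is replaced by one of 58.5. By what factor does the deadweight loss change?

Competitive equilibrium: 215.4 − 0.075q = 56 + 0.042q → q* = 1362.3932, p* = 113.2205.
For a per-unit tax t: Δq = t/0.117, so DWL = ½·t·(t/0.117) = t²/0.234.
At t = 19.5: DWL = 1625. At t = 58.5: DWL = 14625.
Ratio = (58.5/19.5)² = 9.

9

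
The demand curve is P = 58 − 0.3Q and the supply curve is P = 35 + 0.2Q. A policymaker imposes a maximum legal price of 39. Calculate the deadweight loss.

Competitive equilibrium: 58 − 0.3Q = 35 + 0.2Q → Q* = 46, P* = 44.2.
At the ceiling P = 39, quantity supplied = (39 − 35)/0.2 = 20.
Willingness to pay at Q' = 20: 58 − 0.3·20 = 52.
ΔQ = 46 − 20 = 26; wedge = 52 − 39 = 13.
The triangle = ½ × 26 × 13 = 169.

169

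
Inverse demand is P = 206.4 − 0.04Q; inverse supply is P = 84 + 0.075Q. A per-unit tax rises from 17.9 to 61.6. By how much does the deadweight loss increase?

15105

Competitive equilibrium: 206.4 − 0.04Q = 84 + 0.075Q → Q* = 1064.3478, P* = 163.8261.
For a per-unit tax t: ΔQ = t/0.115, so DWL = ½·t·(t/0.115) = t²/0.23.
At t = 17.9: DWL = 1393.087. At t = 61.6: DWL = 16498.087.
Increase = 16498.087 − 1393.087 = 15105.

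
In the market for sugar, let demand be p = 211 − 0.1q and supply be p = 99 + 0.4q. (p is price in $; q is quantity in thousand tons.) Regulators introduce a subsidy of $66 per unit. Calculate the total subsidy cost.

$23496 thousand

Competitive equilibrium: 211 − 0.1q = 99 + 0.4q → q* = 224, p* = 188.6.
The subsidy lowers effective supply by 66: p = 33 + 0.4q.
New quantity: 211 − 0.1q = 33 + 0.4q → q' = 356.
Total subsidy cost = 66 × 356 = $23496 thousand.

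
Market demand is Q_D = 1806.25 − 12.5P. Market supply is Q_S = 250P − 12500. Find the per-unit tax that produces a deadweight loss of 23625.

63

In inverse form: demand P = 144.5 − 0.08Q, supply P = 50 + 0.004Q.
Competitive equilibrium: 144.5 − 0.08Q = 50 + 0.004Q → Q* = 1125, P* = 54.5.
A tax t gives ΔQ = t/0.084 and wedge t, so DWL = t²/0.168.
t²/0.168 = 23625 → t² = 3969 → t = 63.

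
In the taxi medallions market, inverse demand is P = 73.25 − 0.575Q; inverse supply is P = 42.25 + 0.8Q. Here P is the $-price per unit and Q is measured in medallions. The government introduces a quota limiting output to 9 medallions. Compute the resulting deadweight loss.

Competitive equilibrium: 73.25 − 0.575Q = 42.25 + 0.8Q → Q* = 22.5455, P* = 60.2864.
At Q = 9: demand price = 73.25 − 0.575·9 = 68.075; supply price = 42.25 + 0.8·9 = 49.45.
ΔQ = 22.5455 − 9 = 13.5455; wedge = 68.075 − 49.45 = 18.625.
Deadweight loss = ½ × 13.5455 × 18.625 = $126.14.

$126.14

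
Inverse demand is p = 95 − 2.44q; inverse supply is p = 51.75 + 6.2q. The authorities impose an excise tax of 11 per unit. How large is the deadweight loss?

Competitive equilibrium: 95 − 2.44q = 51.75 + 6.2q → q* = 5.0058, p* = 82.7859.
With the tax, the buyer price exceeds the seller price by 11: (95 − 2.44q) − (51.75 + 6.2q) = 11 → q' = 3.7326.
Δq = 5.0058 − 3.7326 = 1.2732; the wedge equals the tax, 11.
Deadweight loss = ½ × 1.2732 × 11 = 7.

7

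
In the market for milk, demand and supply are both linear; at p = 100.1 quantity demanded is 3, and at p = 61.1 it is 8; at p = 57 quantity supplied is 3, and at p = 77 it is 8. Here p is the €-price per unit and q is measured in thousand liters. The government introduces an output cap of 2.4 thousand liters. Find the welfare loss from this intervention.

Demand slope = (61.1 − 100.1)/(8 − 3) = −7.8, so p = 123.5 − 7.8q.
Supply slope = (77 − 57)/(8 − 3) = 4, so p = 45 + 4q.
Competitive equilibrium: 123.5 − 7.8q = 45 + 4q → q* = 6.6525, p* = 71.6102.
At q = 2.4: demand price = 123.5 − 7.8·2.4 = 104.78; supply price = 45 + 4·2.4 = 54.6.
Δq = 6.6525 − 2.4 = 4.2525; wedge = 104.78 − 54.6 = 50.18.
Welfare loss = ½ × 4.2525 × 50.18 = €106.70 thousand.

€106.70 thousand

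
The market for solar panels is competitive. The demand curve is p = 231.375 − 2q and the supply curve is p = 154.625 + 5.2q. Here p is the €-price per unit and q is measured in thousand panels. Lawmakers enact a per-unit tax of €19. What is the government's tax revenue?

Competitive equilibrium: 231.375 − 2q = 154.625 + 5.2q → q* = 10.6597, p* = 210.0556.
With the tax, the buyer price exceeds the seller price by 19: (231.375 − 2q) − (154.625 + 5.2q) = 19 → q' = 8.0208.
Tax revenue = 19 × 8.0208 = €152.40 thousand.

€152.40 thousand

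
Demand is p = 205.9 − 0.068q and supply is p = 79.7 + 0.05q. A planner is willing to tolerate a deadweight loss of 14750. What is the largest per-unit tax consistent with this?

59

Competitive equilibrium: 205.9 − 0.068q = 79.7 + 0.05q → q* = 1069.4915, p* = 133.1746.
A tax t gives Δq = t/0.118 and wedge t, so DWL = t²/0.236.
t²/0.236 = 14750 → t² = 3481 → t = 59.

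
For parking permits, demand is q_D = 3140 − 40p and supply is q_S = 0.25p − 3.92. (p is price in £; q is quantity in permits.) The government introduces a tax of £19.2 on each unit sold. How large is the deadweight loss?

In inverse form: demand p = 78.5 − 0.025q, supply p = 15.68 + 4q.
Competitive equilibrium: 78.5 − 0.025q = 15.68 + 4q → q* = 15.6075, p* = 78.1098.
With the tax, the buyer price exceeds the seller price by 19.2: (78.5 − 0.025q) − (15.68 + 4q) = 19.2 → q' = 10.8373.
Δq = 15.6075 − 10.8373 = 4.7702; the wedge equals the tax, 19.2.
Deadweight loss = ½ × 4.7702 × 19.2 = £45.79.

£45.79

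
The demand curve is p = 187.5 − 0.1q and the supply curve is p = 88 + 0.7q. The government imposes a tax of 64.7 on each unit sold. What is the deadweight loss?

2616.31

Competitive equilibrium: 187.5 − 0.1q = 88 + 0.7q → q* = 124.375, p* = 175.0625.
With the tax, the buyer price exceeds the seller price by 64.7: (187.5 − 0.1q) − (88 + 0.7q) = 64.7 → q' = 43.5.
Δq = 124.375 − 43.5 = 80.875; the wedge equals the tax, 64.7.
Welfare loss = ½ × 80.875 × 64.7 = 2616.31.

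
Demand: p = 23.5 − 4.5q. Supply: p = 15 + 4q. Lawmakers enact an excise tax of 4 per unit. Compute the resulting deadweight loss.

Competitive equilibrium: 23.5 − 4.5q = 15 + 4q → q* = 1, p* = 19.
With the tax, the buyer price exceeds the seller price by 4: (23.5 − 4.5q) − (15 + 4q) = 4 → q' = 0.5294.
Δq = 1 − 0.5294 = 0.4706; the wedge equals the tax, 4.
DWL = ½ × 0.4706 × 4 = 0.94.

0.94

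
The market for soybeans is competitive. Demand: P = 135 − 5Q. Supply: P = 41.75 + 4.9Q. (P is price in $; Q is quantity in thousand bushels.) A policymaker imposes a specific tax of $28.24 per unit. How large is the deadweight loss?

$40.28 thousand

Competitive equilibrium: 135 − 5Q = 41.75 + 4.9Q → Q* = 9.4192, P* = 87.904.
With the tax, the buyer price exceeds the seller price by 28.24: (135 − 5Q) − (41.75 + 4.9Q) = 28.24 → Q' = 6.5667.
ΔQ = 9.4192 − 6.5667 = 2.8525; the wedge equals the tax, 28.24.
The triangle = ½ × 2.8525 × 28.24 = $40.28 thousand.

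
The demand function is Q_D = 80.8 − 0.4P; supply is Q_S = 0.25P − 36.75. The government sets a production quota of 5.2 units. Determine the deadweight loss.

34.57

In inverse form: demand P = 202 − 2.5Q, supply P = 147 + 4Q.
Competitive equilibrium: 202 − 2.5Q = 147 + 4Q → Q* = 8.4615, P* = 180.8462.
At Q = 5.2: demand price = 202 − 2.5·5.2 = 189; supply price = 147 + 4·5.2 = 167.8.
ΔQ = 8.4615 − 5.2 = 3.2615; wedge = 189 − 167.8 = 21.2.
The triangle = ½ × 3.2615 × 21.2 = 34.57.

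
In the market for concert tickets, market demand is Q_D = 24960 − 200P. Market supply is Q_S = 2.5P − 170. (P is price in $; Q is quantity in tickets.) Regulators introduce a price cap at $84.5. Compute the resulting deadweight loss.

$1984.58

In inverse form: demand P = 124.8 − 0.005Q, supply P = 68 + 0.4Q.
Competitive equilibrium: 124.8 − 0.005Q = 68 + 0.4Q → Q* = 140.2469, P* = 124.0988.
At the ceiling P = 84.5, quantity supplied = (84.5 − 68)/0.4 = 41.25.
Willingness to pay at Q' = 41.25: 124.8 − 0.005·41.25 = 124.5938.
ΔQ = 140.2469 − 41.25 = 98.9969; wedge = 124.5938 − 84.5 = 40.0938.
Welfare loss = ½ × 98.9969 × 40.0938 = $1984.58.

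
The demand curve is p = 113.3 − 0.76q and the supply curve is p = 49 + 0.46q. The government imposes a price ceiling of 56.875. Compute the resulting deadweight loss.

772.45

Competitive equilibrium: 113.3 − 0.76q = 49 + 0.46q → q* = 52.7049, p* = 73.2443.
At the ceiling p = 56.875, quantity supplied = (56.875 − 49)/0.46 = 17.1196.
Willingness to pay at q' = 17.1196: 113.3 − 0.76·17.1196 = 100.2891.
Δq = 52.7049 − 17.1196 = 35.5853; wedge = 100.2891 − 56.875 = 43.4141.
The triangle = ½ × 35.5853 × 43.4141 = 772.45.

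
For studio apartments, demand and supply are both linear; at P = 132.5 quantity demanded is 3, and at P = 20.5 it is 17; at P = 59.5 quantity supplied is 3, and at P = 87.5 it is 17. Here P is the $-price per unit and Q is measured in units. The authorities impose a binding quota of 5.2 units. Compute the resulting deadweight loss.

$130.05

Demand slope = (20.5 − 132.5)/(17 − 3) = −8, so P = 156.5 − 8Q.
Supply slope = (87.5 − 59.5)/(17 − 3) = 2, so P = 53.5 + 2Q.
Competitive equilibrium: 156.5 − 8Q = 53.5 + 2Q → Q* = 10.3, P* = 74.1.
At Q = 5.2: demand price = 156.5 − 8·5.2 = 114.9; supply price = 53.5 + 2·5.2 = 63.9.
ΔQ = 10.3 − 5.2 = 5.1; wedge = 114.9 − 63.9 = 51.
The triangle = ½ × 5.1 × 51 = $130.05.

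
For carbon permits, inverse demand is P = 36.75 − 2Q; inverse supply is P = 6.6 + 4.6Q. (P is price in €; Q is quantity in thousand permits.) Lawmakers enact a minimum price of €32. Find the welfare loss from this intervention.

Competitive equilibrium: 36.75 − 2Q = 6.6 + 4.6Q → Q* = 4.5682, P* = 27.6136.
At the floor P = 32, quantity demanded = (36.75 − 32)/2 = 2.375.
Sellers' marginal cost at Q' = 2.375: 6.6 + 4.6·2.375 = 17.525.
ΔQ = 4.5682 − 2.375 = 2.1932; wedge = 32 − 17.525 = 14.475.
Deadweight loss = ½ × 2.1932 × 14.475 = €15.87 thousand.

€15.87 thousand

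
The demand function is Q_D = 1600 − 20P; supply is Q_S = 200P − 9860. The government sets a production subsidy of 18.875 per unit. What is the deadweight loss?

In inverse form: demand P = 80 − 0.05Q, supply P = 49.3 + 0.005Q.
Competitive equilibrium: 80 − 0.05Q = 49.3 + 0.005Q → Q* = 558.1818, P* = 52.0909.
The subsidy lowers effective supply by 18.875: P = 30.425 + 0.005Q.
New quantity: 80 − 0.05Q = 30.425 + 0.005Q → Q' = 901.3636.
Overproduction ΔQ = 901.3636 − 558.1818 = 343.1818; wedge = subsidy = 18.875.
The triangle = ½ × 343.1818 × 18.875 = 3238.78.

3238.78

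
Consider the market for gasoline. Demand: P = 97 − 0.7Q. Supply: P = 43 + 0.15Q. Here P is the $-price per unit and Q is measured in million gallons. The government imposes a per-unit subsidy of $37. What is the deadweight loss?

Competitive equilibrium: 97 − 0.7Q = 43 + 0.15Q → Q* = 63.5294, P* = 52.5294.
The subsidy lowers effective supply by 37: P = 6 + 0.15Q.
New quantity: 97 − 0.7Q = 6 + 0.15Q → Q' = 107.0588.
Overproduction ΔQ = 107.0588 − 63.5294 = 43.5294; wedge = subsidy = 37.
Deadweight loss = ½ × 43.5294 × 37 = $805.29 million.

$805.29 million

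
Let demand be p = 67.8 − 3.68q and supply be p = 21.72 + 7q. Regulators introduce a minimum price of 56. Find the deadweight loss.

Competitive equilibrium: 67.8 − 3.68q = 21.72 + 7q → q* = 4.3146, p* = 51.9222.
At the floor p = 56, quantity demanded = (67.8 − 56)/3.68 = 3.2065.
Sellers' marginal cost at q' = 3.2065: 21.72 + 7·3.2065 = 44.1655.
Δq = 4.3146 − 3.2065 = 1.1081; wedge = 56 − 44.1655 = 11.8345.
Deadweight loss = ½ × 1.1081 × 11.8345 = 6.56.

6.56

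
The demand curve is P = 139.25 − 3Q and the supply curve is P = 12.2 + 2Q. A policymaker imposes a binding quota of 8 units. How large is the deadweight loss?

757.77

Competitive equilibrium: 139.25 − 3Q = 12.2 + 2Q → Q* = 25.41, P* = 63.02.
At Q = 8: demand price = 139.25 − 3·8 = 115.25; supply price = 12.2 + 2·8 = 28.2.
ΔQ = 25.41 − 8 = 17.41; wedge = 115.25 − 28.2 = 87.05.
Welfare loss = ½ × 17.41 × 87.05 = 757.77.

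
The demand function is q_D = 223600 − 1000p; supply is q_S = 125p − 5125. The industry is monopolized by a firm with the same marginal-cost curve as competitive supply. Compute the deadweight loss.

In inverse form: demand p = 223.6 − 0.001q, supply p = 41 + 0.008q.
Competitive equilibrium: 223.6 − 0.001q = 41 + 0.008q → q* = 20288.8889, p* = 203.3111.
Marginal revenue: MR = 223.6 − 0.002q. Set MR = MC: 223.6 − 0.002q = 41 + 0.008q → q_m = 18260.
Price p_m = 223.6 − 0.001·18260 = 205.34; MC(q_m) = 41 + 0.008·18260 = 187.08.
Competitive q* = 20288.8889, so Δq = 2028.8889; wedge = 205.34 − 187.08 = 18.26.
DWL = ½ × 2028.8889 × 18.26 = 18523.76.

18523.76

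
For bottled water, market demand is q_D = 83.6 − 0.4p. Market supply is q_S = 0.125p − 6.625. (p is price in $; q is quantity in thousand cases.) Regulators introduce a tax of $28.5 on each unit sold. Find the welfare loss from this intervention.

$38.68 thousand

In inverse form: demand p = 209 − 2.5q, supply p = 53 + 8q.
Competitive equilibrium: 209 − 2.5q = 53 + 8q → q* = 14.8571, p* = 171.8571.
With the tax, the buyer price exceeds the seller price by 28.5: (209 − 2.5q) − (53 + 8q) = 28.5 → q' = 12.1429.
Δq = 14.8571 − 12.1429 = 2.7142; the wedge equals the tax, 28.5.
Deadweight loss = ½ × 2.7142 × 28.5 = $38.68 thousand.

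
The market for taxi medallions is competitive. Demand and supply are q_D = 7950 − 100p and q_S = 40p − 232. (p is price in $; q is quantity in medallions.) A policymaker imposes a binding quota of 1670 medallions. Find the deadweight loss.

$3322.32

In inverse form: demand p = 79.5 − 0.01q, supply p = 5.8 + 0.025q.
Competitive equilibrium: 79.5 − 0.01q = 5.8 + 0.025q → q* = 2105.7143, p* = 58.4429.
At q = 1670: demand price = 79.5 − 0.01·1670 = 62.8; supply price = 5.8 + 0.025·1670 = 47.55.
Δq = 2105.7143 − 1670 = 435.7143; wedge = 62.8 − 47.55 = 15.25.
The triangle = ½ × 435.7143 × 15.25 = $3322.32.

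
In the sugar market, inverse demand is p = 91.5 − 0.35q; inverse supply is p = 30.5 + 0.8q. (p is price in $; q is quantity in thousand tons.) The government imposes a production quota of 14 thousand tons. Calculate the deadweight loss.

$876.53 thousand

Competitive equilibrium: 91.5 − 0.35q = 30.5 + 0.8q → q* = 53.0435, p* = 72.9348.
At q = 14: demand price = 91.5 − 0.35·14 = 86.6; supply price = 30.5 + 0.8·14 = 41.7.
Δq = 53.0435 − 14 = 39.0435; wedge = 86.6 − 41.7 = 44.9.
The triangle = ½ × 39.0435 × 44.9 = $876.53 thousand.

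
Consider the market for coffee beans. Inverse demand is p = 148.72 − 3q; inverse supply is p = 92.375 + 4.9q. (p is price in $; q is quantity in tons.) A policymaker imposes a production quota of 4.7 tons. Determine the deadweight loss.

Competitive equilibrium: 148.72 − 3q = 92.375 + 4.9q → q* = 7.1323, p* = 127.3232.
At q = 4.7: demand price = 148.72 − 3·4.7 = 134.62; supply price = 92.375 + 4.9·4.7 = 115.405.
Δq = 7.1323 − 4.7 = 2.4323; wedge = 134.62 − 115.405 = 19.215.
Welfare loss = ½ × 2.4323 × 19.215 = $23.37.

$23.37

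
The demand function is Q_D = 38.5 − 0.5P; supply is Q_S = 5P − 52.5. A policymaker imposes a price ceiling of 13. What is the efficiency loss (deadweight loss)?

345.68

In inverse form: demand P = 77 − 2Q, supply P = 10.5 + 0.2Q.
Competitive equilibrium: 77 − 2Q = 10.5 + 0.2Q → Q* = 30.2273, P* = 16.5455.
At the ceiling P = 13, quantity supplied = (13 − 10.5)/0.2 = 12.5.
Willingness to pay at Q' = 12.5: 77 − 2·12.5 = 52.
ΔQ = 30.2273 − 12.5 = 17.7273; wedge = 52 − 13 = 39.
DWL = ½ × 17.7273 × 39 = 345.68.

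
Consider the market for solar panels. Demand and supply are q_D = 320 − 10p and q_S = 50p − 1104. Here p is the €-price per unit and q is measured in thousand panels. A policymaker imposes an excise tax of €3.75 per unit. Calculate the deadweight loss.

€58.59 thousand

In inverse form: demand p = 32 − 0.1q, supply p = 22.08 + 0.02q.
Competitive equilibrium: 32 − 0.1q = 22.08 + 0.02q → q* = 82.6667, p* = 23.7333.
With the tax, the buyer price exceeds the seller price by 3.75: (32 − 0.1q) − (22.08 + 0.02q) = 3.75 → q' = 51.4167.
Δq = 82.6667 − 51.4167 = 31.25; the wedge equals the tax, 3.75.
Deadweight loss = ½ × 31.25 × 3.75 = €58.59 thousand.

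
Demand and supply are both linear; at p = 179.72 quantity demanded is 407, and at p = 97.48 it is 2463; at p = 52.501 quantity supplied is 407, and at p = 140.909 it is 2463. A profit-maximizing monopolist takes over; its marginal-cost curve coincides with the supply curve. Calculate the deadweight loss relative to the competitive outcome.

Demand slope = (97.48 − 179.72)/(2463 − 407) = −0.04, so p = 196 − 0.04q.
Supply slope = (140.909 − 52.501)/(2463 − 407) = 0.043, so p = 35 + 0.043q.
Competitive equilibrium: 196 − 0.04q = 35 + 0.043q → q* = 1939.759036, p* = 118.409639.
Marginal revenue: MR = 196 − 0.08q. Set MR = MC: 196 − 0.08q = 35 + 0.043q → q_m = 1308.943089.
Price p_m = 196 − 0.04·1308.943089 = 143.642276; MC(q_m) = 35 + 0.043·1308.943089 = 91.284553.
Competitive q* = 1939.759036, so Δq = 630.815947; wedge = 143.642276 − 91.284553 = 52.357723.
Welfare loss = ½ × 630.815947 × 52.357723 = 16514.04.

16514.04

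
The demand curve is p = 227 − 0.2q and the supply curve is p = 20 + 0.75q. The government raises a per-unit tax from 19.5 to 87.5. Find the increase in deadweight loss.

Competitive equilibrium: 227 − 0.2q = 20 + 0.75q → q* = 217.8947, p* = 183.4211.
For a per-unit tax t: Δq = t/0.95, so DWL = ½·t·(t/0.95) = t²/1.9.
At t = 19.5: DWL = 200.132. At t = 87.5: DWL = 4029.605.
Increase = 4029.605 − 200.132 = 3829.47.

3829.47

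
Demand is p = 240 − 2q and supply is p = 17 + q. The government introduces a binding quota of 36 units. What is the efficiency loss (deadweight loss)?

2204.17

Competitive equilibrium: 240 − 2q = 17 + q → q* = 74.33333, p* = 91.33333.
At q = 36: demand price = 240 − 2·36 = 168; supply price = 17 + 1·36 = 53.
Δq = 74.33333 − 36 = 38.33333; wedge = 168 − 53 = 115.
Deadweight loss = ½ × 38.33333 × 115 = 2204.17.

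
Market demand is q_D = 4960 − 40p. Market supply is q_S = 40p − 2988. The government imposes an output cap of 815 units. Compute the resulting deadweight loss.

731.025

In inverse form: demand p = 124 − 0.025q, supply p = 74.7 + 0.025q.
Competitive equilibrium: 124 − 0.025q = 74.7 + 0.025q → q* = 986, p* = 99.35.
At q = 815: demand price = 124 − 0.025·815 = 103.625; supply price = 74.7 + 0.025·815 = 95.075.
Δq = 986 − 815 = 171; wedge = 103.625 − 95.075 = 8.55.
The triangle = ½ × 171 × 8.55 = 731.025.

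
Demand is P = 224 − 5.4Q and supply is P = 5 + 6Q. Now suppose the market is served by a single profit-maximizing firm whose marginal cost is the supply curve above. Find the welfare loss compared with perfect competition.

217.33

Competitive equilibrium: 224 − 5.4Q = 5 + 6Q → Q* = 19.2105, P* = 120.2632.
Marginal revenue: MR = 224 − 10.8Q. Set MR = MC: 224 − 10.8Q = 5 + 6Q → Q_m = 13.0357.
Price P_m = 224 − 5.4·13.0357 = 153.6072; MC(Q_m) = 5 + 6·13.0357 = 83.2142.
Competitive Q* = 19.2105, so ΔQ = 6.1748; wedge = 153.6072 − 83.2142 = 70.393.
DWL = ½ × 6.1748 × 70.393 = 217.33.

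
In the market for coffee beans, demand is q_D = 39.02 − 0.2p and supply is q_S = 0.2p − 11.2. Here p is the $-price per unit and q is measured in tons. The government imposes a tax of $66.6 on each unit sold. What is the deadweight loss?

In inverse form: demand p = 195.1 − 5q, supply p = 56 + 5q.
Competitive equilibrium: 195.1 − 5q = 56 + 5q → q* = 13.91, p* = 125.55.
With the tax, the buyer price exceeds the seller price by 66.6: (195.1 − 5q) − (56 + 5q) = 66.6 → q' = 7.25.
Δq = 13.91 − 7.25 = 6.66; the wedge equals the tax, 66.6.
Deadweight loss = ½ × 6.66 × 66.6 = $221.778.

$221.778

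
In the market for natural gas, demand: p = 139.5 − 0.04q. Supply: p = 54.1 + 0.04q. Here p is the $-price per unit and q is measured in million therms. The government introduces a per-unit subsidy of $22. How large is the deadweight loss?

Competitive equilibrium: 139.5 − 0.04q = 54.1 + 0.04q → q* = 1067.5, p* = 96.8.
The subsidy lowers effective supply by 22: p = 32.1 + 0.04q.
New quantity: 139.5 − 0.04q = 32.1 + 0.04q → q' = 1342.5.
Overproduction Δq = 1342.5 − 1067.5 = 275; wedge = subsidy = 22.
The triangle = ½ × 275 × 22 = $3025 million.

$3025 million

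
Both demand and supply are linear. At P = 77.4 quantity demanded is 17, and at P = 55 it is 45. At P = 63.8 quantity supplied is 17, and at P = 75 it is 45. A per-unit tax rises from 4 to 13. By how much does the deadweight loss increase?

63.75

Demand slope = (55 − 77.4)/(45 − 17) = −0.8, so P = 91 − 0.8Q.
Supply slope = (75 − 63.8)/(45 − 17) = 0.4, so P = 57 + 0.4Q.
Competitive equilibrium: 91 − 0.8Q = 57 + 0.4Q → Q* = 28.3333, P* = 68.3333.
For a per-unit tax t: ΔQ = t/1.2, so DWL = ½·t·(t/1.2) = t²/2.4.
At t = 4: DWL = 6.667. At t = 13: DWL = 70.417.
Increase = 70.417 − 6.667 = 63.75.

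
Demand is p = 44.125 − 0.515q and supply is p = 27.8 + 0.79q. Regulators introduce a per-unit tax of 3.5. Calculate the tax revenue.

Competitive equilibrium: 44.125 − 0.515q = 27.8 + 0.79q → q* = 12.5096, p* = 37.6826.
With the tax, the buyer price exceeds the seller price by 3.5: (44.125 − 0.515q) − (27.8 + 0.79q) = 3.5 → q' = 9.8276.
Tax revenue = 3.5 × 9.8276 = 34.40.

34.40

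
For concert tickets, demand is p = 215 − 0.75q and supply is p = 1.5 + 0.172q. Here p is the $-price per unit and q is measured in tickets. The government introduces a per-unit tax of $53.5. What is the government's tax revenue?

Competitive equilibrium: 215 − 0.75q = 1.5 + 0.172q → q* = 231.56182, p* = 41.32863.
With the tax, the buyer price exceeds the seller price by 53.5: (215 − 0.75q) − (1.5 + 0.172q) = 53.5 → q' = 173.53579.
Tax revenue = 53.5 × 173.53579 = $9284.16.

$9284.16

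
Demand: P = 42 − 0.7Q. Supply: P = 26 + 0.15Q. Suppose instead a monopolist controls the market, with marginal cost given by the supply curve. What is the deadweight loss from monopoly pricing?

Competitive equilibrium: 42 − 0.7Q = 26 + 0.15Q → Q* = 18.8235, P* = 28.8235.
Marginal revenue: MR = 42 − 1.4Q. Set MR = MC: 42 − 1.4Q = 26 + 0.15Q → Q_m = 10.3226.
Price P_m = 42 − 0.7·10.3226 = 34.7742; MC(Q_m) = 26 + 0.15·10.3226 = 27.5484.
Competitive Q* = 18.8235, so ΔQ = 8.5009; wedge = 34.7742 − 27.5484 = 7.2258.
DWL = ½ × 8.5009 × 7.2258 = 30.71.

30.71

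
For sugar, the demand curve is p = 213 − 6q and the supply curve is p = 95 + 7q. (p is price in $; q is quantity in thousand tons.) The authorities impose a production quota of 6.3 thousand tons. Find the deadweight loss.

Competitive equilibrium: 213 − 6q = 95 + 7q → q* = 9.0769, p* = 158.5385.
At q = 6.3: demand price = 213 − 6·6.3 = 175.2; supply price = 95 + 7·6.3 = 139.1.
Δq = 9.0769 − 6.3 = 2.7769; wedge = 175.2 − 139.1 = 36.1.
DWL = ½ × 2.7769 × 36.1 = $50.12 thousand.

$50.12 thousand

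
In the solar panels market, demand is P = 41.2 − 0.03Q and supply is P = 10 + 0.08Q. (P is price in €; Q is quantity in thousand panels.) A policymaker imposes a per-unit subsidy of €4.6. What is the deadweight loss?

€96.18 thousand

Competitive equilibrium: 41.2 − 0.03Q = 10 + 0.08Q → Q* = 283.6364, P* = 32.6909.
The subsidy lowers effective supply by 4.6: P = 5.4 + 0.08Q.
New quantity: 41.2 − 0.03Q = 5.4 + 0.08Q → Q' = 325.4545.
Overproduction ΔQ = 325.4545 − 283.6364 = 41.8181; wedge = subsidy = 4.6.
Welfare loss = ½ × 41.8181 × 4.6 = €96.18 thousand.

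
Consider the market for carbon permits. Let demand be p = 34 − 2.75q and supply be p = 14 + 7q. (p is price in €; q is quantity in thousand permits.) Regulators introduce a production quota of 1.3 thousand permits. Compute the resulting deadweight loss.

€2.75 thousand

Competitive equilibrium: 34 − 2.75q = 14 + 7q → q* = 2.0513, p* = 28.359.
At q = 1.3: demand price = 34 − 2.75·1.3 = 30.425; supply price = 14 + 7·1.3 = 23.1.
Δq = 2.0513 − 1.3 = 0.7513; wedge = 30.425 − 23.1 = 7.325.
Welfare loss = ½ × 0.7513 × 7.325 = €2.75 thousand.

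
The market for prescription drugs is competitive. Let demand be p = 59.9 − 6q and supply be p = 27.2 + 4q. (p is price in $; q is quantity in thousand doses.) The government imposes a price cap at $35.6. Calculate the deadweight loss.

$6.84 thousand

Competitive equilibrium: 59.9 − 6q = 27.2 + 4q → q* = 3.27, p* = 40.28.
At the ceiling p = 35.6, quantity supplied = (35.6 − 27.2)/4 = 2.1.
Willingness to pay at q' = 2.1: 59.9 − 6·2.1 = 47.3.
Δq = 3.27 − 2.1 = 1.17; wedge = 47.3 − 35.6 = 11.7.
DWL = ½ × 1.17 × 11.7 = $6.84 thousand.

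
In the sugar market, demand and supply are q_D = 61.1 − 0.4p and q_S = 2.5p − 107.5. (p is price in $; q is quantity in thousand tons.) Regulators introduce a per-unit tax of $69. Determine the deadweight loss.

In inverse form: demand p = 152.75 − 2.5q, supply p = 43 + 0.4q.
Competitive equilibrium: 152.75 − 2.5q = 43 + 0.4q → q* = 37.8448, p* = 58.1379.
With the tax, the buyer price exceeds the seller price by 69: (152.75 − 2.5q) − (43 + 0.4q) = 69 → q' = 14.0517.
Δq = 37.8448 − 14.0517 = 23.7931; the wedge equals the tax, 69.
The triangle = ½ × 23.7931 × 69 = $820.86 thousand.

$820.86 thousand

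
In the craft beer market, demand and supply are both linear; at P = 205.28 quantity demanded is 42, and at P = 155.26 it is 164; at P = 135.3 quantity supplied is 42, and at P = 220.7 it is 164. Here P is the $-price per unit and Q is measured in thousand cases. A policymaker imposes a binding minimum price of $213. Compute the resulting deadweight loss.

Demand slope = (155.26 − 205.28)/(164 − 42) = −0.41, so P = 222.5 − 0.41Q.
Supply slope = (220.7 − 135.3)/(164 − 42) = 0.7, so P = 105.9 + 0.7Q.
Competitive equilibrium: 222.5 − 0.41Q = 105.9 + 0.7Q → Q* = 105.045, P* = 179.4315.
At the floor P = 213, quantity demanded = (222.5 − 213)/0.41 = 23.1707.
Sellers' marginal cost at Q' = 23.1707: 105.9 + 0.7·23.1707 = 122.1195.
ΔQ = 105.045 − 23.1707 = 81.8743; wedge = 213 − 122.1195 = 90.8805.
Deadweight loss = ½ × 81.8743 × 90.8805 = $3720.39 thousand.

$3720.39 thousand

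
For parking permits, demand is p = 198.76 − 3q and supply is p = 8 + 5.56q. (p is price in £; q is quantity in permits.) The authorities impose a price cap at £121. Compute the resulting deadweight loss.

£16.46

Competitive equilibrium: 198.76 − 3q = 8 + 5.56q → q* = 22.285, p* = 131.9049.
At the ceiling p = 121, quantity supplied = (121 − 8)/5.56 = 20.3237.
Willingness to pay at q' = 20.3237: 198.76 − 3·20.3237 = 137.7889.
Δq = 22.285 − 20.3237 = 1.9613; wedge = 137.7889 − 121 = 16.7889.
The triangle = ½ × 1.9613 × 16.7889 = £16.46.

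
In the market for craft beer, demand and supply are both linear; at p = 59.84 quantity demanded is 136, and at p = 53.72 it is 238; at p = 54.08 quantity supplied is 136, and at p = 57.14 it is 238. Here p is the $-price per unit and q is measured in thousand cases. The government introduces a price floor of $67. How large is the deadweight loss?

$1512.50 thousand

Demand slope = (53.72 − 59.84)/(238 − 136) = −0.06, so p = 68 − 0.06q.
Supply slope = (57.14 − 54.08)/(238 − 136) = 0.03, so p = 50 + 0.03q.
Competitive equilibrium: 68 − 0.06q = 50 + 0.03q → q* = 200, p* = 56.
At the floor p = 67, quantity demanded = (68 − 67)/0.06 = 16.6667.
Sellers' marginal cost at q' = 16.6667: 50 + 0.03·16.6667 = 50.5.
Δq = 200 − 16.6667 = 183.3333; wedge = 67 − 50.5 = 16.5.
The triangle = ½ × 183.3333 × 16.5 = $1512.50 thousand.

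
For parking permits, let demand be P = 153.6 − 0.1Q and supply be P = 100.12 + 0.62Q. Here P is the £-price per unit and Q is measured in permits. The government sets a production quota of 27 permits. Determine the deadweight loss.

Competitive equilibrium: 153.6 − 0.1Q = 100.12 + 0.62Q → Q* = 74.2778, P* = 146.1722.
At Q = 27: demand price = 153.6 − 0.1·27 = 150.9; supply price = 100.12 + 0.62·27 = 116.86.
ΔQ = 74.2778 − 27 = 47.2778; wedge = 150.9 − 116.86 = 34.04.
Welfare loss = ½ × 47.2778 × 34.04 = £804.67.

£804.67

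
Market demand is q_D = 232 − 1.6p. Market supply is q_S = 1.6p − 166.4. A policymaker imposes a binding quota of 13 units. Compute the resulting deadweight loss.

245.025

In inverse form: demand p = 145 − 0.625q, supply p = 104 + 0.625q.
Competitive equilibrium: 145 − 0.625q = 104 + 0.625q → q* = 32.8, p* = 124.5.
At q = 13: demand price = 145 − 0.625·13 = 136.875; supply price = 104 + 0.625·13 = 112.125.
Δq = 32.8 − 13 = 19.8; wedge = 136.875 − 112.125 = 24.75.
The triangle = ½ × 19.8 × 24.75 = 245.025.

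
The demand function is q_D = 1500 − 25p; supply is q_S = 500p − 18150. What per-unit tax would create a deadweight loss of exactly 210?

In inverse form: demand p = 60 − 0.04q, supply p = 36.3 + 0.002q.
Competitive equilibrium: 60 − 0.04q = 36.3 + 0.002q → q* = 564.2857, p* = 37.4286.
A tax t gives Δq = t/0.042 and wedge t, so DWL = t²/0.084.
t²/0.084 = 210 → t² = 17.64 → t = 4.2.

4.2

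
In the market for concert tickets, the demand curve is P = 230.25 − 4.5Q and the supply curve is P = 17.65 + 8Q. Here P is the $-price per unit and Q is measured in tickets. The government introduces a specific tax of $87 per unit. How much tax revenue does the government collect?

$874.176

Competitive equilibrium: 230.25 − 4.5Q = 17.65 + 8Q → Q* = 17.008, P* = 153.714.
With the tax, the buyer price exceeds the seller price by 87: (230.25 − 4.5Q) − (17.65 + 8Q) = 87 → Q' = 10.048.
Tax revenue = 87 × 10.048 = $874.176.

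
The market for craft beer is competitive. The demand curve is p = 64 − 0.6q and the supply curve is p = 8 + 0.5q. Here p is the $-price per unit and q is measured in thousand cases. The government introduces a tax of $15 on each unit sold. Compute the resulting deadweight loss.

$102.27 thousand

Competitive equilibrium: 64 − 0.6q = 8 + 0.5q → q* = 50.9091, p* = 33.4545.
With the tax, the buyer price exceeds the seller price by 15: (64 − 0.6q) − (8 + 0.5q) = 15 → q' = 37.2727.
Δq = 50.9091 − 37.2727 = 13.6364; the wedge equals the tax, 15.
Deadweight loss = ½ × 13.6364 × 15 = $102.27 thousand.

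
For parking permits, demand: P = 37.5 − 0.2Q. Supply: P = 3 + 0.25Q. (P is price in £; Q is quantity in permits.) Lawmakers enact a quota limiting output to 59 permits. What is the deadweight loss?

Competitive equilibrium: 37.5 − 0.2Q = 3 + 0.25Q → Q* = 76.6667, P* = 22.1667.
At Q = 59: demand price = 37.5 − 0.2·59 = 25.7; supply price = 3 + 0.25·59 = 17.75.
ΔQ = 76.6667 − 59 = 17.6667; wedge = 25.7 − 17.75 = 7.95.
Welfare loss = ½ × 17.6667 × 7.95 = £70.225.

£70.225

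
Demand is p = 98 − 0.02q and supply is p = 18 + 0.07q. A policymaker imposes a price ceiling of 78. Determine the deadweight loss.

Competitive equilibrium: 98 − 0.02q = 18 + 0.07q → q* = 888.8889, p* = 80.2222.
At the ceiling p = 78, quantity supplied = (78 − 18)/0.07 = 857.1429.
Willingness to pay at q' = 857.1429: 98 − 0.02·857.1429 = 80.8571.
Δq = 888.8889 − 857.1429 = 31.746; wedge = 80.8571 − 78 = 2.8571.
Welfare loss = ½ × 31.746 × 2.8571 = 45.35.

45.35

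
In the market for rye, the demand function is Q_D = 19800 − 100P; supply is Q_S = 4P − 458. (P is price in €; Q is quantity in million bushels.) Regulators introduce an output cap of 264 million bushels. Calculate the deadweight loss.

In inverse form: demand P = 198 − 0.01Q, supply P = 114.5 + 0.25Q.
Competitive equilibrium: 198 − 0.01Q = 114.5 + 0.25Q → Q* = 321.1538, P* = 194.7885.
At Q = 264: demand price = 198 − 0.01·264 = 195.36; supply price = 114.5 + 0.25·264 = 180.5.
ΔQ = 321.1538 − 264 = 57.1538; wedge = 195.36 − 180.5 = 14.86.
Deadweight loss = ½ × 57.1538 × 14.86 = €424.65 million.

€424.65 million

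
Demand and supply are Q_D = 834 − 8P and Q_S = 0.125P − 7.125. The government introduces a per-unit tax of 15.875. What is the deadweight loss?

In inverse form: demand P = 104.25 − 0.125Q, supply P = 57 + 8Q.
Competitive equilibrium: 104.25 − 0.125Q = 57 + 8Q → Q* = 5.8154, P* = 103.5231.
With the tax, the buyer price exceeds the seller price by 15.875: (104.25 − 0.125Q) − (57 + 8Q) = 15.875 → Q' = 3.8615.
ΔQ = 5.8154 − 3.8615 = 1.9539; the wedge equals the tax, 15.875.
The triangle = ½ × 1.9539 × 15.875 = 15.51.

15.51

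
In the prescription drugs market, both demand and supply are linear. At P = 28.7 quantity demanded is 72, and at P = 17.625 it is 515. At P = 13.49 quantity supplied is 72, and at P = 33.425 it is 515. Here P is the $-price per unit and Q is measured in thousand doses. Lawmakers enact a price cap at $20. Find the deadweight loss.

$184.57 thousand

Demand slope = (17.625 − 28.7)/(515 − 72) = −0.025, so P = 30.5 − 0.025Q.
Supply slope = (33.425 − 13.49)/(515 − 72) = 0.045, so P = 10.25 + 0.045Q.
Competitive equilibrium: 30.5 − 0.025Q = 10.25 + 0.045Q → Q* = 289.2857, P* = 23.2679.
At the ceiling P = 20, quantity supplied = (20 − 10.25)/0.045 = 216.6667.
Willingness to pay at Q' = 216.6667: 30.5 − 0.025·216.6667 = 25.0833.
ΔQ = 289.2857 − 216.6667 = 72.619; wedge = 25.0833 − 20 = 5.0833.
Deadweight loss = ½ × 72.619 × 5.0833 = $184.57 thousand.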